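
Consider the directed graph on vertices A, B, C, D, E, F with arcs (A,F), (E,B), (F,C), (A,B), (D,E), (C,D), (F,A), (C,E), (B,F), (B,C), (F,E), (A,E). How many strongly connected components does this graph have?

{A, B, C, D, E, F} are all mutually reachable — one SCC of size 6.
That gives 1 strongly connected component.

1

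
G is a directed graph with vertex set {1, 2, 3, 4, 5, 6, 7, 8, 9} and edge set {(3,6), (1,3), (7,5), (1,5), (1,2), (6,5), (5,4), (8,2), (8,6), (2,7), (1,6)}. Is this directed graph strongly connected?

No

There is no directed path from 1 to 8, so the graph is not strongly connected.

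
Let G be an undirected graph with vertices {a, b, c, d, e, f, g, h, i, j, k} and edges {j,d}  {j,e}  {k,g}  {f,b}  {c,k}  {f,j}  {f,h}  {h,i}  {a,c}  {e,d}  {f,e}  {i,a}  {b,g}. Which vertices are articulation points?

Removing f increases the component count from 1 to 2, so f is a cut vertex.
By contrast removing h leaves 1 component; it is not a cut vertex. No other vertex is a cut vertex either.

f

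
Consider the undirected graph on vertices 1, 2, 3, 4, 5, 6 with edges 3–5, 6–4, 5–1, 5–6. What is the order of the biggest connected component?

2 is isolated — a component by itself.
Starting from 1 we can reach 1, 3, 4, 5, 6. That is one component of size 5.
The largest has 5 vertices.

5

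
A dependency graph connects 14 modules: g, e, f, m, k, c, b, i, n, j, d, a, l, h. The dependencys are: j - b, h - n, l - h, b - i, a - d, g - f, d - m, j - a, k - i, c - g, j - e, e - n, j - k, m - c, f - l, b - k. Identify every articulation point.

Removing j increases the component count from 1 to 2, so j is a cut vertex.
By contrast removing k leaves 1 component; it is not a cut vertex. No other vertex is a cut vertex either.

j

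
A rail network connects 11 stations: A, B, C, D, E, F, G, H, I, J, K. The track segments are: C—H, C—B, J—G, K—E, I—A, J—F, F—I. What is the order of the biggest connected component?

5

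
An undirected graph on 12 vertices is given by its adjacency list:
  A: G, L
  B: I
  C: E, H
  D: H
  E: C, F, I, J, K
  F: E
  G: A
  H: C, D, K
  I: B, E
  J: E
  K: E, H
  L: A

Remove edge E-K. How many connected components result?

E and K are still connected via E-C-H-K, so the component count stays at 2.

2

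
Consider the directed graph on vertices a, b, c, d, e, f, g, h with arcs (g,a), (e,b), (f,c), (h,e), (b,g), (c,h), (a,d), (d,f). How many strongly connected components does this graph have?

1

{a, b, c, d, e, f, g, h} are all mutually reachable — one SCC of size 8.
That gives 1 strongly connected component.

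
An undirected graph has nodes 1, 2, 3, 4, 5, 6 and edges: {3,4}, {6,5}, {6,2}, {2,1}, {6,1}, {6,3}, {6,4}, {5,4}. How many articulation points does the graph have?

Removing 6 increases the component count from 1 to 2, so 6 is a cut vertex.
By contrast removing 2 leaves 1 component; it is not a cut vertex. No other vertex is a cut vertex either.

1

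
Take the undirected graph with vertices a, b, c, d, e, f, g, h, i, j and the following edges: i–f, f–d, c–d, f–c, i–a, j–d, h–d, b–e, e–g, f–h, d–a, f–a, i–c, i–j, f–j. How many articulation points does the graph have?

1

Removing e increases the component count from 2 to 3, so e is a cut vertex.
By contrast removing h leaves 2 components; it is not a cut vertex. No other vertex is a cut vertex either.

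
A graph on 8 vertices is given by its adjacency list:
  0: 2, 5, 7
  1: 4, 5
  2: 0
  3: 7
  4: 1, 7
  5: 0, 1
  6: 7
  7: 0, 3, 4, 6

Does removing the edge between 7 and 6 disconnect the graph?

Yes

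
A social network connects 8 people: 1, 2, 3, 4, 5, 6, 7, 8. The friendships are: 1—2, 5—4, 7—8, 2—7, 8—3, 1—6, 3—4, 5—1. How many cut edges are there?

1

The edges on the cycle 5-1-2-7-8-3-4-5 are not bridges since each lies on that cycle.
But removing 1—6 disconnects 1 from 6 — this is a bridge.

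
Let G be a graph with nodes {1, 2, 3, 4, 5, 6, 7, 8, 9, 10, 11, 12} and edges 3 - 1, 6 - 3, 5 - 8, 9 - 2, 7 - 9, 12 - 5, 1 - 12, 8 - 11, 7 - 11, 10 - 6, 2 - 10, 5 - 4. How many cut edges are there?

The edges on the cycle 7-9-2-10-6-3-1-12-5-8-11-7 are not bridges since each lies on that cycle.
But removing 5 - 4 disconnects 5 from 4 — this is a bridge.

1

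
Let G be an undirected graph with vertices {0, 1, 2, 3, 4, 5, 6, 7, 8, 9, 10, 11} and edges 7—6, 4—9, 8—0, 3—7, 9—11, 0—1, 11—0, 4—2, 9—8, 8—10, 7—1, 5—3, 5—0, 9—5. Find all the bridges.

The edges on the cycle 9-8-0-11-9 are not bridges since each lies on that cycle.
But removing 8—10 disconnects 8 from 10; removing 2—4 disconnects 2 from 4; removing 4—9 disconnects 4 from 9; removing 7—6 disconnects 7 from 6 — these are bridges.

10-8, 2-4, 4-9, 6-7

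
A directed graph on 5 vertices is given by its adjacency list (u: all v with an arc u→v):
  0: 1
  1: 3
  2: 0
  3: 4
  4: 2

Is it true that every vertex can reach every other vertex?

Yes

From 1 we can reach every vertex (0, 1, 2, 3, 4), and every vertex can reach 1 (0, 1, 2, 3, 4). So the whole graph is one strongly connected component.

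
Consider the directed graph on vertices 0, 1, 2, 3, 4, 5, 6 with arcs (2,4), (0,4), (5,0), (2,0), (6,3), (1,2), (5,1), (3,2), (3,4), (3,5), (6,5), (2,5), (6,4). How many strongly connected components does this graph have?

{1, 2, 5} are all mutually reachable — one SCC of size 3.
{4} is an SCC by itself.
{3} is an SCC by itself.
{6} is an SCC by itself.
{0} is an SCC by itself.
That gives 5 strongly connected components.

5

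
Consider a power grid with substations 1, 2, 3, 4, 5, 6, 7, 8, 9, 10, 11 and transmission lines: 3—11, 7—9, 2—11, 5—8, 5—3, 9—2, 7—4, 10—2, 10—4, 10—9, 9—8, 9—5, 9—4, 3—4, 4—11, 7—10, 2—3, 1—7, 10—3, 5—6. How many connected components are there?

Starting from 1 we can reach 1, 2, 3, 4, 5, 6, 7, 8, 9, 10, 11. That is one component of size 11.
Total: 1 component.

1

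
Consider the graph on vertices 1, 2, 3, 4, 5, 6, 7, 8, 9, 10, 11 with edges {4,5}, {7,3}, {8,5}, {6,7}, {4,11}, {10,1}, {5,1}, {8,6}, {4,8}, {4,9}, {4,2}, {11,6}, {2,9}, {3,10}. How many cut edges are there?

The edges on the cycle 4-2-9-4 are not bridges since each lies on that cycle.
Every edge lies on some cycle, so there are no bridges.

0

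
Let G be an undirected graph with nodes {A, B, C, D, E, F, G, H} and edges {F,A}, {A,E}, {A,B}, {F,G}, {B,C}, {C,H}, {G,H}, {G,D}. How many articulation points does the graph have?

Removing A increases the component count from 1 to 2, so A is a cut vertex.
Removing G increases the component count from 1 to 2, so G is a cut vertex.
By contrast removing E leaves 1 component; it is not a cut vertex. No other vertex is a cut vertex either.

2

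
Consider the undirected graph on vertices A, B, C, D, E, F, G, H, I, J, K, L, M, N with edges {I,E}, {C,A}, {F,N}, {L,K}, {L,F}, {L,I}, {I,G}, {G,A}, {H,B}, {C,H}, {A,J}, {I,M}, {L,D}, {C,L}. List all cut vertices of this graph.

Removing A increases the component count from 1 to 2, so A is a cut vertex.
Removing C increases the component count from 1 to 2, so C is a cut vertex.
Removing F increases the component count from 1 to 2, so F is a cut vertex.
Likewise H, I, L are cut vertices.
By contrast removing D leaves 1 component; it is not a cut vertex. No other vertex is a cut vertex either.

A, C, F, H, I, L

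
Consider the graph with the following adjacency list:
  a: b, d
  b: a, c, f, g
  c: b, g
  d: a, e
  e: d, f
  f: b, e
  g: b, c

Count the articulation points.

1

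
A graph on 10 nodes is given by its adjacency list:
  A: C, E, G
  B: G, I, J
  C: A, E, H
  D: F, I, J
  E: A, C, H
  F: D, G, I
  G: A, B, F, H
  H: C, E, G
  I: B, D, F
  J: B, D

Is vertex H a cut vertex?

No

Deleting H leaves 1 component (was 1) (its neighbors C, E, G remain connected to each other), so H is not a cut vertex.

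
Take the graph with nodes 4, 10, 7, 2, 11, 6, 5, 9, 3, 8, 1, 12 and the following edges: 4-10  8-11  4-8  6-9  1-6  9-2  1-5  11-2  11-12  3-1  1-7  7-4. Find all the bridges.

The edges on the cycle 1-7-4-8-11-2-9-6-1 are not bridges since each lies on that cycle.
But removing 4-10 disconnects 4 from 10; removing 12-11 disconnects 12 from 11; removing 3-1 disconnects 3 from 1; removing 5-1 disconnects 5 from 1 — these are bridges.

1-3, 1-5, 10-4, 11-12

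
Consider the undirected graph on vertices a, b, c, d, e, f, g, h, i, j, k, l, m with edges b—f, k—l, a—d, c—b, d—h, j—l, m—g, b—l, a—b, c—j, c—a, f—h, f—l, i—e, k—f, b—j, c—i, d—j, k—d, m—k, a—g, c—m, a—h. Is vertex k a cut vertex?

No

Deleting k leaves 1 component (was 1) (its neighbors d, f, l, m remain connected to each other), so k is not a cut vertex.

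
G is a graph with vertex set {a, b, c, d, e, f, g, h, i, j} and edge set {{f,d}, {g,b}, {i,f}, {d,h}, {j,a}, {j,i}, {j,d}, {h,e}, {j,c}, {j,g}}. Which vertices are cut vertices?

d, g, h, j

Removing d increases the component count from 1 to 2, so d is a cut vertex.
Removing g increases the component count from 1 to 2, so g is a cut vertex.
Removing h increases the component count from 1 to 2, so h is a cut vertex.
Likewise j is a cut vertex.
By contrast removing i leaves 1 component; it is not a cut vertex. No other vertex is a cut vertex either.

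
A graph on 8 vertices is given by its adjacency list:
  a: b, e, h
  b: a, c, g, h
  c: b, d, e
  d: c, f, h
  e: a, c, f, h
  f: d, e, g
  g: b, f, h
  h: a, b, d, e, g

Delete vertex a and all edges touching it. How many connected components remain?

With a gone, the remaining components are: {b, c, d, e, f, g, h}.
That is 1 component.

1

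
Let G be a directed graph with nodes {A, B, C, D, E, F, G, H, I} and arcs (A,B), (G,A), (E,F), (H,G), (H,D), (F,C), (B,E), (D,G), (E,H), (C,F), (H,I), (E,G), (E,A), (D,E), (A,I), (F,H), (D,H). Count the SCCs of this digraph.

{A, B, C, D, E, F, G, H} are all mutually reachable — one SCC of size 8.
{I} is an SCC by itself.
That gives 2 strongly connected components.

2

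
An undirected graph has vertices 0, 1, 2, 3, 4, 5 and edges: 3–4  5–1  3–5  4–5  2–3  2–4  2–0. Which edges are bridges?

0-2, 1-5

The edges on the cycle 3-4-5-3 are not bridges since each lies on that cycle.
But removing 0–2 disconnects 0 from 2; removing 1–5 disconnects 1 from 5 — these are bridges.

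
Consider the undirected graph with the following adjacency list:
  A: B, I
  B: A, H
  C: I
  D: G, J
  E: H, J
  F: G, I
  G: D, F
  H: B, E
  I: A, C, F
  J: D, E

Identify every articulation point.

Removing I increases the component count from 1 to 2, so I is a cut vertex.
By contrast removing F leaves 1 component; it is not a cut vertex. No other vertex is a cut vertex either.

I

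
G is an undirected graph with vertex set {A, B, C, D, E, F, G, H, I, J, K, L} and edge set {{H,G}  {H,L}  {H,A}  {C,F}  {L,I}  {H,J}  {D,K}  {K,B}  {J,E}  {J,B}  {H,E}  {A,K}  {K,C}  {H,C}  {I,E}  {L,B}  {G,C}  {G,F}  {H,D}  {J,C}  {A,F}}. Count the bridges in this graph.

The edges on the cycle H-J-C-K-A-H are not bridges since each lies on that cycle.
Every edge lies on some cycle, so there are no bridges.

0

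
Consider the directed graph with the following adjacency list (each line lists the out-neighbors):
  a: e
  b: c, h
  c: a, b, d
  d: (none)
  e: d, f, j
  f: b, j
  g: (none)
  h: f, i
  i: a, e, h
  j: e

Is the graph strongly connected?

There is no directed path from a to g, so the graph is not strongly connected.

No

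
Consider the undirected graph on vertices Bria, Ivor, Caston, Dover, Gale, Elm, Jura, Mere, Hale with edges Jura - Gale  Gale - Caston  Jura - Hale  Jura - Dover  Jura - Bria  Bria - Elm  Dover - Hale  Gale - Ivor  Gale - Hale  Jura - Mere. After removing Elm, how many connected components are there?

1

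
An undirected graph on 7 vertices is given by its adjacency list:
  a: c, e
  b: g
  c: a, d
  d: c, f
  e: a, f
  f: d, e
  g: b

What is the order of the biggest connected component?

5

Starting from b we can reach b, g. That is one component of size 2.
Starting from a we can reach a, c, d, e, f. That is one component of size 5.
The largest has 5 vertices.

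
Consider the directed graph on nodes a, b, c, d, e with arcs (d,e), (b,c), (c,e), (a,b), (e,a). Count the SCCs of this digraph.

2

{a, b, c, e} are all mutually reachable — one SCC of size 4.
{d} is an SCC by itself.
That gives 2 strongly connected components.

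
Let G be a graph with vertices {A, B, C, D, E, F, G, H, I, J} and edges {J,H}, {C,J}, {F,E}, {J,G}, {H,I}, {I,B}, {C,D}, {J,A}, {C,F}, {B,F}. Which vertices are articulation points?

C, F, J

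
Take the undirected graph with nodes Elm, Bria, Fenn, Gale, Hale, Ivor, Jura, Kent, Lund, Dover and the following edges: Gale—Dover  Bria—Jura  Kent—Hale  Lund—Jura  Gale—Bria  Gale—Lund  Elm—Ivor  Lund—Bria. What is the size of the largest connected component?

Fenn is isolated — a component by itself.
Starting from Hale we can reach Hale, Kent. That is one component of size 2.
Starting from Elm we can reach Elm, Ivor. That is one component of size 2.
Starting from Bria we can reach Bria, Gale, Jura, Lund, Dover. That is one component of size 5.
The largest has 5 vertices.

5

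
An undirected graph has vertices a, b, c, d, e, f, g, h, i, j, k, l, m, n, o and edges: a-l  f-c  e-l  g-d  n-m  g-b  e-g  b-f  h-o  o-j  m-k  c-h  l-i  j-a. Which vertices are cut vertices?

Removing g increases the component count from 2 to 3, so g is a cut vertex.
Removing l increases the component count from 2 to 3, so l is a cut vertex.
Removing m increases the component count from 2 to 3, so m is a cut vertex.
By contrast removing e leaves 2 components; it is not a cut vertex. No other vertex is a cut vertex either.

g, l, m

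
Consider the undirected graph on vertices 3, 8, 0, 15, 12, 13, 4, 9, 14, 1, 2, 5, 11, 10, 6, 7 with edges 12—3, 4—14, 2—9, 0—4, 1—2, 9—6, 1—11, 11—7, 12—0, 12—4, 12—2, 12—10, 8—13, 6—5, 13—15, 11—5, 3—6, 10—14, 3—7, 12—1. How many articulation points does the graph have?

Removing 12 increases the component count from 2 to 3, so 12 is a cut vertex.
Removing 13 increases the component count from 2 to 3, so 13 is a cut vertex.
By contrast removing 4 leaves 2 components; it is not a cut vertex. No other vertex is a cut vertex either.

2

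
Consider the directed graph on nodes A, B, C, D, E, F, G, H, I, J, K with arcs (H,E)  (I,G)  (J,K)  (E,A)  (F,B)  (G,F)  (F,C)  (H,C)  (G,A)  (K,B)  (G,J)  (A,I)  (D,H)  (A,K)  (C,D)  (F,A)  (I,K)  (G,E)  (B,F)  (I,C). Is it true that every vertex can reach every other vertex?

Yes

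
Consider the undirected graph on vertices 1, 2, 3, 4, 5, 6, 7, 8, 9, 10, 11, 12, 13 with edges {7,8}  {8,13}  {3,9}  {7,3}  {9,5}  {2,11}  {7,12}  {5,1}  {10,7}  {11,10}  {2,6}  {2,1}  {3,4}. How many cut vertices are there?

4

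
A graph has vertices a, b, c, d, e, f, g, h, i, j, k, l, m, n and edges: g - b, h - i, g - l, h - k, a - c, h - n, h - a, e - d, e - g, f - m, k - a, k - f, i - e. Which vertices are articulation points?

a, e, f, g, h, i, k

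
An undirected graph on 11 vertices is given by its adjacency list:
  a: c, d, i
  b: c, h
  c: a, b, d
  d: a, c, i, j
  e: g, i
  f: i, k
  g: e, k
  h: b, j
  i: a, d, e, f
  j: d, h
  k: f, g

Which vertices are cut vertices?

i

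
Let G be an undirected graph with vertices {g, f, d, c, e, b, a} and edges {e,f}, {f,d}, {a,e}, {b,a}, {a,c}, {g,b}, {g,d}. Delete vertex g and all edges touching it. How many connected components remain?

1

With g gone, the remaining components are: {a, b, c, d, e, f}.
That is 1 component.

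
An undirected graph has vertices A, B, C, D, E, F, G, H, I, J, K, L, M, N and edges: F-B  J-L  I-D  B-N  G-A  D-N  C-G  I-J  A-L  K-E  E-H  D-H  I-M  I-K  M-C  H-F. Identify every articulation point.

Removing I increases the component count from 1 to 2, so I is a cut vertex.
By contrast removing E leaves 1 component; it is not a cut vertex. No other vertex is a cut vertex either.

I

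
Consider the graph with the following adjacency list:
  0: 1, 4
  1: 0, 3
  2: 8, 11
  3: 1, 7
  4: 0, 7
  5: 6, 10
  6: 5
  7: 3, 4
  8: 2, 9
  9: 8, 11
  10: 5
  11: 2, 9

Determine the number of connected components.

3

Starting from 5 we can reach 5, 6, 10. That is one component of size 3.
Starting from 2 we can reach 2, 8, 9, 11. That is one component of size 4.
Starting from 0 we can reach 0, 1, 3, 4, 7. That is one component of size 5.
Total: 3 components.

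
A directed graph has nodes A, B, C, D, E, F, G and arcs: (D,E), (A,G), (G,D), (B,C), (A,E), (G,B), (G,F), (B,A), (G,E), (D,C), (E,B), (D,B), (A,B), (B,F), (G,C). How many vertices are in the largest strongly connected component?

{A, B, D, E, G} are all mutually reachable — one SCC of size 5.
{F} is an SCC by itself.
{C} is an SCC by itself.
The largest has 5 vertices.

5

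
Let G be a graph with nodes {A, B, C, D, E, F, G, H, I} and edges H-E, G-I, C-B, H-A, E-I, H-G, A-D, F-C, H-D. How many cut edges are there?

2

The edges on the cycle H-A-D-H are not bridges since each lies on that cycle.
But removing F-C disconnects F from C; removing B-C disconnects B from C — these are bridges.
That makes 2 bridges.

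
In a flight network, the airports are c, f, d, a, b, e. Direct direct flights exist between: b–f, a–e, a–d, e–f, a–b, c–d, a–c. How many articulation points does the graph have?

1

Removing a increases the component count from 1 to 2, so a is a cut vertex.
By contrast removing d leaves 1 component; it is not a cut vertex. No other vertex is a cut vertex either.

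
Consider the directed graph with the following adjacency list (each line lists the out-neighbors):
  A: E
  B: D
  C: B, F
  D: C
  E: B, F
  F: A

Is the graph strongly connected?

Yes

From F we can reach every vertex (A, B, C, D, E, F), and every vertex can reach F (A, B, C, D, E, F). So the whole graph is one strongly connected component.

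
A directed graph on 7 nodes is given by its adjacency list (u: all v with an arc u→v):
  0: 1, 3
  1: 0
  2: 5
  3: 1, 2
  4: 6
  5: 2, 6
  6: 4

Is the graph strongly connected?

No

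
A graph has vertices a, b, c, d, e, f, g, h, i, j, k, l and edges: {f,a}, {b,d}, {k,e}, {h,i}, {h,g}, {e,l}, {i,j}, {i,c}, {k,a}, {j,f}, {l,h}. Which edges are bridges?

The edges on the cycle k-e-l-h-i-j-f-a-k are not bridges since each lies on that cycle.
But removing g - h disconnects g from h; removing b - d disconnects b from d; removing c - i disconnects c from i — these are bridges.

b-d, c-i, g-h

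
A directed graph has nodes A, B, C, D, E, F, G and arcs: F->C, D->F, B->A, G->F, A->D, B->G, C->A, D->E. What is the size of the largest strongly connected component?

{A, C, D, F} are all mutually reachable — one SCC of size 4.
{E} is an SCC by itself.
{B} is an SCC by itself.
{G} is an SCC by itself.
The largest has 4 vertices.

4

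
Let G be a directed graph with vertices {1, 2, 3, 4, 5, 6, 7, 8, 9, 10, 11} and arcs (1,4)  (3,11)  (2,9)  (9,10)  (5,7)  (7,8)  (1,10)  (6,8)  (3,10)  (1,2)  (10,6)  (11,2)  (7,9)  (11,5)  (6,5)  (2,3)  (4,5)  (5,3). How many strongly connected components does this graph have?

4

{2, 3, 5, 6, 7, 9, 10, 11} are all mutually reachable — one SCC of size 8.
{1} is an SCC by itself.
{4} is an SCC by itself.
{8} is an SCC by itself.
That gives 4 strongly connected components.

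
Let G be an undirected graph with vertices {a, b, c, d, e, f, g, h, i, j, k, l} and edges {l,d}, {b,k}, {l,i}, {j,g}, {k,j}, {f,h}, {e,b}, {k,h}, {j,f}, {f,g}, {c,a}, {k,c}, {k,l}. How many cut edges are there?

The edges on the cycle k-j-f-h-k are not bridges since each lies on that cycle.
But removing c-k disconnects c from k; removing d-l disconnects d from l; removing k-b disconnects k from b; removing e-b disconnects e from b — these are bridges.
In total 7 edges are bridges.

7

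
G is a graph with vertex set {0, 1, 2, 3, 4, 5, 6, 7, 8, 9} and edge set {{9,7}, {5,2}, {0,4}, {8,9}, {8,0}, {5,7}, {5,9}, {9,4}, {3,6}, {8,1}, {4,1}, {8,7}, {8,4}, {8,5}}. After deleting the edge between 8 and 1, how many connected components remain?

2

8 and 1 are still connected via 8-4-1, so the component count stays at 2.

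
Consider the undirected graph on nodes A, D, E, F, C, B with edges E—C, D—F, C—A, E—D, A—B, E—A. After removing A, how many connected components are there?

2

With A gone, the remaining components are: {B}; {C, D, E, F}.
That is 2 components.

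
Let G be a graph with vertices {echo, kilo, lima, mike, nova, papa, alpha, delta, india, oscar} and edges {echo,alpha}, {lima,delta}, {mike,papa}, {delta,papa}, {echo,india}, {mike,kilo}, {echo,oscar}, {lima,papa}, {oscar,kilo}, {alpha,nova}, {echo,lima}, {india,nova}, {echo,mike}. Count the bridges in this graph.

The edges on the cycle lima-delta-papa-lima are not bridges since each lies on that cycle.
Every edge lies on some cycle, so there are no bridges.

0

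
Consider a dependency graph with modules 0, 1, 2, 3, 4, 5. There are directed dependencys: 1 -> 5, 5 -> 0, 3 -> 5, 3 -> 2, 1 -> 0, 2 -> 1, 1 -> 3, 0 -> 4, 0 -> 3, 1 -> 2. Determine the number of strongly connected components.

2

{0, 1, 2, 3, 5} are all mutually reachable — one SCC of size 5.
{4} is an SCC by itself.
That gives 2 strongly connected components.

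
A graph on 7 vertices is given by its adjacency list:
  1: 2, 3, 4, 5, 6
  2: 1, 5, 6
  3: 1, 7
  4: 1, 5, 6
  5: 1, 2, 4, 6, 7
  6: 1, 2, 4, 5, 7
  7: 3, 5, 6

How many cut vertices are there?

0

Removing 7, for instance, still leaves 1 component. No single vertex removal increases the component count — the graph has no articulation points.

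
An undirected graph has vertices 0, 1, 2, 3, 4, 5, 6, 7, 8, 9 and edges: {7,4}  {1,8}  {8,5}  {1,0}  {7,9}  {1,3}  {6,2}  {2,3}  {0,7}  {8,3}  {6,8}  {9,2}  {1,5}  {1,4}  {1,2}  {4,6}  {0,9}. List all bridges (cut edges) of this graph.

The edges on the cycle 0-7-9-0 are not bridges since each lies on that cycle.
Every edge lies on some cycle, so there are no bridges.

none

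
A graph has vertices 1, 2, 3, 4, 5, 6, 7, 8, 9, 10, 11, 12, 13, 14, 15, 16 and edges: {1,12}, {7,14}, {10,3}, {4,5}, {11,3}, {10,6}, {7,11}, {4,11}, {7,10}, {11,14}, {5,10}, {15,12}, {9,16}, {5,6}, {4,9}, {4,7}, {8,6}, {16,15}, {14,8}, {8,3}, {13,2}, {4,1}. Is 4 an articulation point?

Deleting 4 raises the number of components from 2 to 3, so 4 is a cut vertex.

Yes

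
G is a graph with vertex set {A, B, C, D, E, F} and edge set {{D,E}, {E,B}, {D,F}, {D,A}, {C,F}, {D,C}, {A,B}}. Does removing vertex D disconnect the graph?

Yes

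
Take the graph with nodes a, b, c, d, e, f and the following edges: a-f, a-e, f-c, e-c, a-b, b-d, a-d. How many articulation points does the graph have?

1

Removing a increases the component count from 1 to 2, so a is a cut vertex.
By contrast removing d leaves 1 component; it is not a cut vertex. No other vertex is a cut vertex either.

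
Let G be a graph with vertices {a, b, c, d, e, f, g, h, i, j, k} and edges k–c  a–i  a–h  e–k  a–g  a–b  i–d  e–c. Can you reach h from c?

No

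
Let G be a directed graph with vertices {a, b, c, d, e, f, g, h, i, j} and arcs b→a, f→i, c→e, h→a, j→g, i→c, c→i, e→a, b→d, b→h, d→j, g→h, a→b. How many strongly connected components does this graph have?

{a, b, d, g, h, j} are all mutually reachable — one SCC of size 6.
{c, i} are all mutually reachable — one SCC of size 2.
{e} is an SCC by itself.
{f} is an SCC by itself.
That gives 4 strongly connected components.

4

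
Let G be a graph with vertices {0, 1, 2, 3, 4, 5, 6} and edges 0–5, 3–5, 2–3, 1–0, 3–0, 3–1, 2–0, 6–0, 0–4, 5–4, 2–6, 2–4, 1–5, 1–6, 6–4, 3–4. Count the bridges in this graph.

The edges on the cycle 2-3-1-5-4-6-2 are not bridges since each lies on that cycle.
Every edge lies on some cycle, so there are no bridges.

0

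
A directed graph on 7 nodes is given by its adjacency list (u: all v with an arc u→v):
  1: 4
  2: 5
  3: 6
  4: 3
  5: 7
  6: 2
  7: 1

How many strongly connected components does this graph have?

{1, 2, 3, 4, 5, 6, 7} are all mutually reachable — one SCC of size 7.
That gives 1 strongly connected component.

1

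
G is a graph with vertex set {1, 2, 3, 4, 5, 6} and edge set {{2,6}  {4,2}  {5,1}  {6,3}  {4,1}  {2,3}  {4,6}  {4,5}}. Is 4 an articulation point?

Yes

Deleting 4 raises the number of components from 1 to 2, so 4 is a cut vertex.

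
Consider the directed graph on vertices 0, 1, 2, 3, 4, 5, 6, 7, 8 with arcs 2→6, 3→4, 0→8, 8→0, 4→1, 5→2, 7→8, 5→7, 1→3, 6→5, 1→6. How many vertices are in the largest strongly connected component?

3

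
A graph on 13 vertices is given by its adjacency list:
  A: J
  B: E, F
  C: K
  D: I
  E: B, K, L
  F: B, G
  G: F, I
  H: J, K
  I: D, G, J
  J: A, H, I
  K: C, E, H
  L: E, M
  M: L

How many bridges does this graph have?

5

The edges on the cycle I-G-F-B-E-K-H-J-I are not bridges since each lies on that cycle.
But removing I-D disconnects I from D; removing A-J disconnects A from J; removing L-M disconnects L from M; removing C-K disconnects C from K — these are bridges.
In total 5 edges are bridges.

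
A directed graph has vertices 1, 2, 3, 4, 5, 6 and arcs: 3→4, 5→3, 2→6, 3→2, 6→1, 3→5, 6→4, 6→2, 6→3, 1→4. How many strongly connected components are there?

{2, 3, 5, 6} are all mutually reachable — one SCC of size 4.
{1} is an SCC by itself.
{4} is an SCC by itself.
That gives 3 strongly connected components.

3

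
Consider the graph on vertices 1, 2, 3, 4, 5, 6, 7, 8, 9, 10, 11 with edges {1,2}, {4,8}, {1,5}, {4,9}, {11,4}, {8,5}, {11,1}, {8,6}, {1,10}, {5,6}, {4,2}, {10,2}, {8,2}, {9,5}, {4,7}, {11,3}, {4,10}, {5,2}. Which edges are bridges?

The edges on the cycle 4-9-5-2-8-4 are not bridges since each lies on that cycle.
But removing 11—3 disconnects 11 from 3; removing 4—7 disconnects 4 from 7 — these are bridges.

11-3, 4-7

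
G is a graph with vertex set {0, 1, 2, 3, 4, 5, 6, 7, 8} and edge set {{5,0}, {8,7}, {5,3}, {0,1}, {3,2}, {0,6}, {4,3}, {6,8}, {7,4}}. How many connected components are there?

1

Starting from 0 we can reach 0, 1, 2, 3, 4, 5, 6, 7, 8. That is one component of size 9.
Total: 1 component.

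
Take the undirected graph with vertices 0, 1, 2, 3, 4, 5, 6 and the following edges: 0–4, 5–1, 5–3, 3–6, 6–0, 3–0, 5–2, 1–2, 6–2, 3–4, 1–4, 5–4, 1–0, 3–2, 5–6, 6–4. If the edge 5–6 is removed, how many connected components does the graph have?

1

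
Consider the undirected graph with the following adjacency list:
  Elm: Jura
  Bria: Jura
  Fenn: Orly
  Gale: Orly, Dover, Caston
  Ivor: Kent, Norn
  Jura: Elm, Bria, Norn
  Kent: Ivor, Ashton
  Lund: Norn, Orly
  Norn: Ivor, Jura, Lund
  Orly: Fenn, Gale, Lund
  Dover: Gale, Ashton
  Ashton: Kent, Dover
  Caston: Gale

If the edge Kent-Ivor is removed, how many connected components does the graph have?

Kent and Ivor are still connected via Kent-Ashton-Dover-Gale-Orly-Lund-Norn-Ivor, so the component count stays at 1.

1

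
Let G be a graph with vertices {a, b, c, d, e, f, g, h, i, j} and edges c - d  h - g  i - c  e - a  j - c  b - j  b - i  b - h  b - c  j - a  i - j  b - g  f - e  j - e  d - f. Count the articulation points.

Removing b increases the component count from 1 to 2, so b is a cut vertex.
By contrast removing c leaves 1 component; it is not a cut vertex. No other vertex is a cut vertex either.

1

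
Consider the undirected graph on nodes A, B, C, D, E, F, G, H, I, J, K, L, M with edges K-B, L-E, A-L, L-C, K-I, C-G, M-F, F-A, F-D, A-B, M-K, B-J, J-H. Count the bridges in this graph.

The edges on the cycle M-F-A-B-K-M are not bridges since each lies on that cycle.
But removing G-C disconnects G from C; removing D-F disconnects D from F; removing H-J disconnects H from J; removing A-L disconnects A from L — these are bridges.
In total 8 edges are bridges.

8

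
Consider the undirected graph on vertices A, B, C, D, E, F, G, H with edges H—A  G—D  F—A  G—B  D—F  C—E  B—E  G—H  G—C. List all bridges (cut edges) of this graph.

none

The edges on the cycle G-B-E-C-G are not bridges since each lies on that cycle.
Every edge lies on some cycle, so there are no bridges.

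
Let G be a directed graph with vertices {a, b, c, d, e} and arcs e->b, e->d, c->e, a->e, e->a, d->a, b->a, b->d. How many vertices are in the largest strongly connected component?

{a, b, d, e} are all mutually reachable — one SCC of size 4.
{c} is an SCC by itself.
The largest has 4 vertices.

4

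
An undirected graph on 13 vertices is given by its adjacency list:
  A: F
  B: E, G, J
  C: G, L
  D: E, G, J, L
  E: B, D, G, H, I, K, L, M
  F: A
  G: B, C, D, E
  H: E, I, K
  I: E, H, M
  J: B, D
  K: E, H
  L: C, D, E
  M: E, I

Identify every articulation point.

Removing E increases the component count from 2 to 3, so E is a cut vertex.
By contrast removing M leaves 2 components; it is not a cut vertex. No other vertex is a cut vertex either.

E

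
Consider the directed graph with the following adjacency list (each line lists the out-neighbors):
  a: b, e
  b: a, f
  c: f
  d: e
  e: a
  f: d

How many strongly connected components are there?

2

{a, b, d, e, f} are all mutually reachable — one SCC of size 5.
{c} is an SCC by itself.
That gives 2 strongly connected components.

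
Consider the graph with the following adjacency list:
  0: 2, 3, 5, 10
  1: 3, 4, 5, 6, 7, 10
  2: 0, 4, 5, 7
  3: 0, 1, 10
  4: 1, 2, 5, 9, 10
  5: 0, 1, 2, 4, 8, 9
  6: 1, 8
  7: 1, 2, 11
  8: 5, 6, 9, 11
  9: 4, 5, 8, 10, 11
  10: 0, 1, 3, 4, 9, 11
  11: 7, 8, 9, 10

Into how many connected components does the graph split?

Starting from 0 we can reach 0, 1, 2, 3, 4, 5, 6, 7, 8, 9, 10, 11. That is one component of size 12.
Total: 1 component.

1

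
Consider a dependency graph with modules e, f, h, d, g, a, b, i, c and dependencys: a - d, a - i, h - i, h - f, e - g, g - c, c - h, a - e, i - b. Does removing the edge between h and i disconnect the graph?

After removing h - i, the path h-c-g-e-a-i still connects them, so the edge is not a bridge.

No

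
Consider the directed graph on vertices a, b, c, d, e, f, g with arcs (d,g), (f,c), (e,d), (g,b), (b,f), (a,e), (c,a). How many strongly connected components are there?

{a, b, c, d, e, f, g} are all mutually reachable — one SCC of size 7.
That gives 1 strongly connected component.

1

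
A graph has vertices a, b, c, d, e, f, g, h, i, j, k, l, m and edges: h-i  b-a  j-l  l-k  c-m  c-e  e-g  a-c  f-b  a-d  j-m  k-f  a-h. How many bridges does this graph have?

The edges on the cycle j-l-k-f-b-a-c-m-j are not bridges since each lies on that cycle.
But removing e-c disconnects e from c; removing h-a disconnects h from a; removing e-g disconnects e from g; removing h-i disconnects h from i — these are bridges.
In total 5 edges are bridges.

5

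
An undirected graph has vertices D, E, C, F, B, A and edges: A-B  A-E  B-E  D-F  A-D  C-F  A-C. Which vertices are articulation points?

Removing A increases the component count from 1 to 2, so A is a cut vertex.
By contrast removing C leaves 1 component; it is not a cut vertex. No other vertex is a cut vertex either.

A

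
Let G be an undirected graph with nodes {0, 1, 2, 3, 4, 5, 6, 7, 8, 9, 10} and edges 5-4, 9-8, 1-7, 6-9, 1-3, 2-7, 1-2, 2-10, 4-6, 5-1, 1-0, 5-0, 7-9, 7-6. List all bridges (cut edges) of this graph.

The edges on the cycle 1-2-7-1 are not bridges since each lies on that cycle.
But removing 10-2 disconnects 10 from 2; removing 8-9 disconnects 8 from 9; removing 1-3 disconnects 1 from 3 — these are bridges.

1-3, 10-2, 8-9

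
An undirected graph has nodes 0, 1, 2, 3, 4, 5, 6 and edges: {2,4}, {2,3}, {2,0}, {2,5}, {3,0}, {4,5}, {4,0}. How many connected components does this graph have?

1 is isolated — a component by itself.
6 is isolated — a component by itself.
Starting from 0 we can reach 0, 2, 3, 4, 5. That is one component of size 5.
Total: 3 components.

3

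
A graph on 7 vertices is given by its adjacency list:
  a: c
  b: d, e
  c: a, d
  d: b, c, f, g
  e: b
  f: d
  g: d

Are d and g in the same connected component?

From d we can reach a, b, c, d, e, f, g, which includes g.

Yes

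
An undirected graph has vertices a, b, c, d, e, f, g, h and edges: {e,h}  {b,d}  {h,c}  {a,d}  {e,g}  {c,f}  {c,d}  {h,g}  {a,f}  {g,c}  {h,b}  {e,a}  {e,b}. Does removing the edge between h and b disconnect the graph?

No

After removing h-b, the path h-e-b still connects them, so the edge is not a bridge.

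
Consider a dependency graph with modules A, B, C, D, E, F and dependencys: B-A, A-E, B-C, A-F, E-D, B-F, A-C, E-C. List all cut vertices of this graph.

E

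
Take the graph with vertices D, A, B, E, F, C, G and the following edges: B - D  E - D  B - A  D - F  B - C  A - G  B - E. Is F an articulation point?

No

Deleting F leaves 1 component (was 1), so F is not a cut vertex.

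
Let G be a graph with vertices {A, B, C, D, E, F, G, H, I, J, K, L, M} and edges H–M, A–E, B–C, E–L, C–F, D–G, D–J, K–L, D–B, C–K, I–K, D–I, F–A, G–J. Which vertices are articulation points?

D

Removing D increases the component count from 2 to 3, so D is a cut vertex.
By contrast removing G leaves 2 components; it is not a cut vertex. No other vertex is a cut vertex either.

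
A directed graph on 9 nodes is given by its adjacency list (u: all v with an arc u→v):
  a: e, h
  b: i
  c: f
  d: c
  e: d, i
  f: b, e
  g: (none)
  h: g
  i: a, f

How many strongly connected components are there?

{a, b, c, d, e, f, i} are all mutually reachable — one SCC of size 7.
{g} is an SCC by itself.
{h} is an SCC by itself.
That gives 3 strongly connected components.

3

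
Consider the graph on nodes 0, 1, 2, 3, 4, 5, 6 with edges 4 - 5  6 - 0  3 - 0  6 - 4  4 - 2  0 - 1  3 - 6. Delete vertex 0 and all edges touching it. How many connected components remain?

2

With 0 gone, the remaining components are: {1}; {2, 3, 4, 5, 6}.
That is 2 components.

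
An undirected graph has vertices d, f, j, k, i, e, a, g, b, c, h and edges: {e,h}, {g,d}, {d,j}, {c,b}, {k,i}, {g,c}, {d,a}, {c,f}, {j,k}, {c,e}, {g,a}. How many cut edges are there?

8

The edges on the cycle g-d-a-g are not bridges since each lies on that cycle.
But removing d-j disconnects d from j; removing g-c disconnects g from c; removing j-k disconnects j from k; removing e-h disconnects e from h — these are bridges.
In total 8 edges are bridges.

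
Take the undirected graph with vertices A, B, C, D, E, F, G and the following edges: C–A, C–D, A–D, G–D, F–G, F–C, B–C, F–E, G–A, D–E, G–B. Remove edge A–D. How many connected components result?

A and D are still connected via A-G-D, so the component count stays at 1.

1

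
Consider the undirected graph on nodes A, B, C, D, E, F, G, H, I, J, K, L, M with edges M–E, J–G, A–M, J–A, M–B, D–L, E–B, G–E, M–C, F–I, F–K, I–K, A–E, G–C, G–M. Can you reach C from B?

Yes

From B we can reach A, B, C, E, G, J, M, which includes C.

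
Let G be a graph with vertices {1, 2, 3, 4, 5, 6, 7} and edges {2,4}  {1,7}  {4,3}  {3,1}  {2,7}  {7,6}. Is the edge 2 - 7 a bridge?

After removing 2 - 7, the path 2-4-3-1-7 still connects them, so the edge is not a bridge.

No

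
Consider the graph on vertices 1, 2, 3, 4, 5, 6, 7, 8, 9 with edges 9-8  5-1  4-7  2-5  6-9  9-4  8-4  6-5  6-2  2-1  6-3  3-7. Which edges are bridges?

none

The edges on the cycle 9-8-4-9 are not bridges since each lies on that cycle.
Every edge lies on some cycle, so there are no bridges.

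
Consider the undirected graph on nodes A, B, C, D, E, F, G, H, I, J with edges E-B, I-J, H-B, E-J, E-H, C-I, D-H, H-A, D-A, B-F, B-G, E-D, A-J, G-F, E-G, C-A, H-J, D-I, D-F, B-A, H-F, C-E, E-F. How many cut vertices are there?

Removing I, for instance, still leaves 1 component. No single vertex removal increases the component count — the graph has no articulation points.

0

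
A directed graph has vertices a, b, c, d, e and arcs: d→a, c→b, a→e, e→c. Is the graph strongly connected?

No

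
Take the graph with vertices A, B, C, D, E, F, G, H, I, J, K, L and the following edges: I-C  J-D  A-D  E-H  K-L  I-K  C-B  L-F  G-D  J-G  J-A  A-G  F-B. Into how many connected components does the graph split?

Starting from E we can reach E, H. That is one component of size 2.
Starting from A we can reach A, D, G, J. That is one component of size 4.
Starting from B we can reach B, C, F, I, K, L. That is one component of size 6.
Total: 3 components.

3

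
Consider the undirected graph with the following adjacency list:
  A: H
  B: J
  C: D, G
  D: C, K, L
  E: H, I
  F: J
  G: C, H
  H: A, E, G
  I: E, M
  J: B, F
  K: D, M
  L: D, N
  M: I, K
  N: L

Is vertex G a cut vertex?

No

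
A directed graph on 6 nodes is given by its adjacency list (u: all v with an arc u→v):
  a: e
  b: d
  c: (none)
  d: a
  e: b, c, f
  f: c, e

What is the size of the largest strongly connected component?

5

{a, b, d, e, f} are all mutually reachable — one SCC of size 5.
{c} is an SCC by itself.
The largest has 5 vertices.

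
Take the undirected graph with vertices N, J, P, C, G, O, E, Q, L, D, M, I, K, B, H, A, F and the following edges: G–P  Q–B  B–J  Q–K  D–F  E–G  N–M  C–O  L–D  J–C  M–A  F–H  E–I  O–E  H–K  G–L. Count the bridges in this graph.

4

The edges on the cycle Q-B-J-C-O-E-G-L-D-F-H-K-Q are not bridges since each lies on that cycle.
But removing N–M disconnects N from M; removing P–G disconnects P from G; removing I–E disconnects I from E; removing A–M disconnects A from M — these are bridges.
That makes 4 bridges.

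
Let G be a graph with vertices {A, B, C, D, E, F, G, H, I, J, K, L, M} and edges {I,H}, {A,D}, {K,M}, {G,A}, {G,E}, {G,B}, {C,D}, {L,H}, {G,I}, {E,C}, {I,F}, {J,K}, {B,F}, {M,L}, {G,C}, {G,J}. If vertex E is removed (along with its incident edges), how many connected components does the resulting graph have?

1

With E gone, the remaining components are: {A, B, C, D, F, G, H, I, J, K, L, M}.
That is 1 component.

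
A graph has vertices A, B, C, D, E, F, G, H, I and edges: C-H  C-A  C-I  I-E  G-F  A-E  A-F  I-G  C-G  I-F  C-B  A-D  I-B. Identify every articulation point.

A, C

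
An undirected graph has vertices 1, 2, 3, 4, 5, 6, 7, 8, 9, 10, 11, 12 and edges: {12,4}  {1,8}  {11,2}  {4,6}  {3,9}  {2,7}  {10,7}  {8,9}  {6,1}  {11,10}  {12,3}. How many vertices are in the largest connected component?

5 is isolated — a component by itself.
Starting from 2 we can reach 2, 7, 10, 11. That is one component of size 4.
Starting from 1 we can reach 1, 3, 4, 6, 8, 9, 12. That is one component of size 7.
The largest has 7 vertices.

7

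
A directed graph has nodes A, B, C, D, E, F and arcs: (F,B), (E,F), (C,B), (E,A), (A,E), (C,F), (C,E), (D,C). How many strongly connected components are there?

{A, E} are all mutually reachable — one SCC of size 2.
{C} is an SCC by itself.
{B} is an SCC by itself.
{F} is an SCC by itself.
{D} is an SCC by itself.
That gives 5 strongly connected components.

5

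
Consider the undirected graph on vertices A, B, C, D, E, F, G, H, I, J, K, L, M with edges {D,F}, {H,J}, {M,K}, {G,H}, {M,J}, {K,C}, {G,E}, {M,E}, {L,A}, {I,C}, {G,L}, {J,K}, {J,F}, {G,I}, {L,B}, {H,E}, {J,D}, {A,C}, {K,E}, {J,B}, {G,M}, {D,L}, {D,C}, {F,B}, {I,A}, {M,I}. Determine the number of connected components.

1

Starting from A we can reach A, B, C, D, E, F, G, H, I, J, K, L, M. That is one component of size 13.
Total: 1 component.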